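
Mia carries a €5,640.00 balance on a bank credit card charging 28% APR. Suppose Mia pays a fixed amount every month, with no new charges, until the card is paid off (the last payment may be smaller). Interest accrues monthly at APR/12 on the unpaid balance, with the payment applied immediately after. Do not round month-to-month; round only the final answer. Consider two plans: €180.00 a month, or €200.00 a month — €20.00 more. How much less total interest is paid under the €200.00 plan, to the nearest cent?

Monthly rate r = 28%/12 = 2.33333% = 0.0233333.
At €180.00/mo: n = ⌈−ln(1 − rB₀/P)/ln(1+r)⌉ = 57 payments (last €170.25); total interest = total paid − €5,640.00 = €4,610.25.
At €200.00/mo: 47 payments (last €104.13); total interest €3,664.13.
Interest saved = €4,610.25 − €3,664.13 = €946.12.

€946.12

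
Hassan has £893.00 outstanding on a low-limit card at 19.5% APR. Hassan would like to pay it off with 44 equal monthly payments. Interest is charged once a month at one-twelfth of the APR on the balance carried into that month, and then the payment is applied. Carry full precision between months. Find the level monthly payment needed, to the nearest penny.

£28.57

Monthly rate r = 19.5%/12 = 1.625% = 0.01625.
Level-payment amortization: P = B₀·r / (1 − (1+r)^(−n)) = 893.00·0.01625 / (1 − 1.01625^(−44)).
Denominator 1 − (1+r)^(−44) = 0.50798831.
P = 14.5113 / 0.50798831 ≈ 28.57.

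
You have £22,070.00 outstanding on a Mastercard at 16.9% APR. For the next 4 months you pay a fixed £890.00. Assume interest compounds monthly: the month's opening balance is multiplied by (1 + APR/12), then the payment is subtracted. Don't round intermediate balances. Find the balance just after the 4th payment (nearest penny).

Monthly rate r = 16.9%/12 = 1.40833% = 0.0140833.
Each month: B ← B·(1+r) − £890.00.
Month 1: interest £310.82; balance after payment £21,490.82.
Month 2: interest £302.66; balance after payment £20,903.48.
Month 3: interest £294.39; balance after payment £20,307.87.
Month 4: interest £286.00; balance after payment £19,703.87.

£19,703.87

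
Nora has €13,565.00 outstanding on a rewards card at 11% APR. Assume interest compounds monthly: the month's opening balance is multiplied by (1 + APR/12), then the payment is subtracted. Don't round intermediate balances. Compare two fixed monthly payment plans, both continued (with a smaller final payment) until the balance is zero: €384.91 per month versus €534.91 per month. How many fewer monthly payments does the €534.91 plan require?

14 fewer payments

Monthly rate r = 11%/12 = 0.916667% = 0.00916667.
At €384.91/mo: n = ⌈−ln(1 − rB₀/P)/ln(1+r)⌉ = 43 payments (last €291.98); total interest = total paid − €13,565.00 = €2,893.20.
At €534.91/mo: 29 payments (last €531.64); total interest €1,944.12.
Payments saved = 43 − 29 = 14.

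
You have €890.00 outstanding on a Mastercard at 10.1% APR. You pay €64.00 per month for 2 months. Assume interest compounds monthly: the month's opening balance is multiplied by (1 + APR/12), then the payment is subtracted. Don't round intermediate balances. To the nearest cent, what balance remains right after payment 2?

Monthly rate r = 10.1%/12 = 0.841667% = 0.00841667.
Each month: B ← B·(1+r) − €64.00.
Month 1: interest €7.49; balance after payment €833.49.
Month 2: interest €7.02; balance after payment €776.51.

€776.51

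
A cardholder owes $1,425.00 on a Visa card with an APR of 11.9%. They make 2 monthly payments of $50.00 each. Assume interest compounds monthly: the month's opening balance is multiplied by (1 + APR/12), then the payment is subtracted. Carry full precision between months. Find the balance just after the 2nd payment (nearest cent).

$1,352.91

Monthly rate r = 11.9%/12 = 0.991667% = 0.00991667.
Each month: B ← B·(1+r) − $50.00.
Month 1: interest $14.13; balance after payment $1,389.13.
Month 2: interest $13.78; balance after payment $1,352.91.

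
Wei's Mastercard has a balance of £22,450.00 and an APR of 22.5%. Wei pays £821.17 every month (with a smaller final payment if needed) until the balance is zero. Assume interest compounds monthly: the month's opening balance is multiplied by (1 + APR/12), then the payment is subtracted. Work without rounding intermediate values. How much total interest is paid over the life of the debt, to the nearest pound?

Monthly rate r = 22.5%/12 = 1.875% = 0.01875.
Payoff takes n = ⌈−ln(1 − rB₀/P)/ln(1+r)⌉ = ⌈38.688⌉ = 39 payments; the last is £566.66.
Total paid = 38·£821.17 + £566.66 = £31,771.12.
Total interest = total paid − principal = £31,771.12 − £22,450.00 = £9,321.12.

£9,321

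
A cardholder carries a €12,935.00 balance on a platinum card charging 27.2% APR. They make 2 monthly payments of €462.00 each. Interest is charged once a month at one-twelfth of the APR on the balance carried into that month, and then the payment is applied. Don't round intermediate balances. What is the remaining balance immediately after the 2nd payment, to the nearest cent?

€12,593.56

Monthly rate r = 27.2%/12 = 2.26667% = 0.0226667.
Each month: B ← B·(1+r) − €462.00.
Month 1: interest €293.19; balance after payment €12,766.19.
Month 2: interest €289.37; balance after payment €12,593.56.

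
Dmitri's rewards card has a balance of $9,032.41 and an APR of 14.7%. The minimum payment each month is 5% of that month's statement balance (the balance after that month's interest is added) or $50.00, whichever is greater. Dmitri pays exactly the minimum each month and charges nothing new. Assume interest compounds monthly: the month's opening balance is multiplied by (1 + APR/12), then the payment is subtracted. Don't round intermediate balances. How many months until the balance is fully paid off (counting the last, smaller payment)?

80 months

Monthly rate r = 14.7%/12 = 1.225% = 0.01225.
While 5% of the post-interest balance exceeds $50.00, each month B ← (B·(1+r))·(1 − 0.05), i.e. B shrinks by the factor (1+r)·0.95 = 0.96164.
This holds for months 1–57. Entering month 58 the balance is $971.52; 5% of the post-interest balance is now below $50.00, so the flat $50.00 minimum applies from here.
From month 58 a fixed $50.00 at rate r clears $971.52 in 23 more payments. Total: 57 + 23 = 80 months.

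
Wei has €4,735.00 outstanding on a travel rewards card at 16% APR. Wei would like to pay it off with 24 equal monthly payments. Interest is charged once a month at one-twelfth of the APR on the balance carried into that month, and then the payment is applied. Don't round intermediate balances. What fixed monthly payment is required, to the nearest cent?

€231.84

Monthly rate r = 16%/12 = 1.33333% = 0.0133333.
Level-payment amortization: P = B₀·r / (1 − (1+r)^(−n)) = 4735.00·0.0133333 / (1 − 1.01333^(−24)).
Denominator 1 − (1+r)^(−24) = 0.272313854.
P = 63.1333 / 0.272313854 ≈ 231.84.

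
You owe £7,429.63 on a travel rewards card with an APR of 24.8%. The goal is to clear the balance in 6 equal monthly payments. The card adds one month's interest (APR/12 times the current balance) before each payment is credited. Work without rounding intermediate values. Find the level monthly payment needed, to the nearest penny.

Monthly rate r = 24.8%/12 = 2.06667% = 0.0206667.
Level-payment amortization: P = B₀·r / (1 − (1+r)^(−n)) = 7429.63·0.0206667 / (1 − 1.02067^(−6)).
Denominator 1 − (1+r)^(−6) = 0.115502906.
P = 153.546 / 0.115502906 ≈ 1329.37.

£1,329.37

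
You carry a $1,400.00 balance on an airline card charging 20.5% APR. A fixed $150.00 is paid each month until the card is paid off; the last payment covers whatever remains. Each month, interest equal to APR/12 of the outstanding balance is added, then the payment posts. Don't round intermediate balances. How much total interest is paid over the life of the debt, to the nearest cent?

Monthly rate r = 20.5%/12 = 1.70833% = 0.0170833.
Payoff takes n = ⌈−ln(1 − rB₀/P)/ln(1+r)⌉ = ⌈10.254⌉ = 11 payments; the last is $38.33.
Total paid = 10·$150.00 + $38.33 = $1,538.33.
Total interest = total paid − principal = $1,538.33 − $1,400.00 = $138.33.

$138.33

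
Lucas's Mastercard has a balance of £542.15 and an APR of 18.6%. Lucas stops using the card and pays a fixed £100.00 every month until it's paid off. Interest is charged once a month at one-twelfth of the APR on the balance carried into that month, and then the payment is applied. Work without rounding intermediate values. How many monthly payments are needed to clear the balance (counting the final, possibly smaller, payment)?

Monthly rate r = 18.6%/12 = 1.55% = 0.0155.
Recurrence: B ← B·(1+r) − £100.00.
Month 1: interest £8.40; balance after payment £450.55.
Month 2: interest £6.98; balance after payment £357.54.
Month 3: interest £5.54; balance after payment £263.08.
Month 4: interest £4.08; balance after payment £167.16.
Month 5: interest £2.59; balance after payment £69.75.
Month 6: interest £1.08; balance after payment £0.00.

6 months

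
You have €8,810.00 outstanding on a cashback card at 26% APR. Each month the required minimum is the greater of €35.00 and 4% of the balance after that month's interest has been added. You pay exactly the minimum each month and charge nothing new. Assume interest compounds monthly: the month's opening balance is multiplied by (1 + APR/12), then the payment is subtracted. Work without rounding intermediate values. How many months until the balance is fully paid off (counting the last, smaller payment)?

Monthly rate r = 26%/12 = 2.16667% = 0.0216667.
While 4% of the post-interest balance exceeds €35.00, each month B ← (B·(1+r))·(1 − 0.04), i.e. B shrinks by the factor (1+r)·0.96 = 0.9808.
This holds for months 1–121. Entering month 122 the balance is €843.75; 4% of the post-interest balance is now below €35.00, so the flat €35.00 minimum applies from here.
From month 122 a fixed €35.00 at rate r clears €843.75 in 35 more payments. Total: 121 + 35 = 156 months.

156 months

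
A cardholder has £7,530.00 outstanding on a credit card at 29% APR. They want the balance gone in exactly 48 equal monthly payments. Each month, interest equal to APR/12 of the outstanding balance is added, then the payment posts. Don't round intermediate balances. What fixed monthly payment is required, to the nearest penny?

£266.76

Monthly rate r = 29%/12 = 2.41667% = 0.0241667.
Level-payment amortization: P = B₀·r / (1 − (1+r)^(−n)) = 7530.00·0.0241667 / (1 − 1.02417^(−48)).
Denominator 1 − (1+r)^(−48) = 0.682159356.
P = 181.975 / 0.682159356 ≈ 266.76.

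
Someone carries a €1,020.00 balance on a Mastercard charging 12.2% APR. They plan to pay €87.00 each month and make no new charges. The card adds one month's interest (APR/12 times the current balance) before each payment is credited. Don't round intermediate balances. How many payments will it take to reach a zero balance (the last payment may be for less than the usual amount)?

13 payments

Monthly rate r = 12.2%/12 = 1.01667% = 0.0101667.
Recurrence: B ← B·(1+r) − €87.00.
Month 1: interest €10.37; balance after payment €943.37.
Month 2: interest €9.59; balance after payment €865.96.
Closed form: n = −ln(1 − rB₀/P)/ln(1+r) = −ln(0.8808)/ln(1.01017) ≈ 12.547, so the balance reaches zero during payment 13.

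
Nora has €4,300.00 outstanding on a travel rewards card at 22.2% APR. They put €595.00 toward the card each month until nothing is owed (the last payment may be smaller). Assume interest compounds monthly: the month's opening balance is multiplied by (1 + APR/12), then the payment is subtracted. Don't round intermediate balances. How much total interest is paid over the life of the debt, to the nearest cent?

€359.29

Monthly rate r = 22.2%/12 = 1.85% = 0.0185.
Payoff takes n = ⌈−ln(1 − rB₀/P)/ln(1+r)⌉ = ⌈7.829⌉ = 8 payments; the last is €494.29.
Total paid = 7·€595.00 + €494.29 = €4,659.29.
Total interest = total paid − principal = €4,659.29 − €4,300.00 = €359.29.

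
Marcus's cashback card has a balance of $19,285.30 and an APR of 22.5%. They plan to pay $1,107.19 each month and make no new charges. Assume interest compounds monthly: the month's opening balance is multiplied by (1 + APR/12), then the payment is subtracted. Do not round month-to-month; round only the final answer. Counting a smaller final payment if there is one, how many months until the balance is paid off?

22 months

Monthly rate r = 22.5%/12 = 1.875% = 0.01875.
Recurrence: B ← B·(1+r) − $1,107.19.
Month 1: interest $361.60; balance after payment $18,539.71.
Month 2: interest $347.62; balance after payment $17,780.14.
Closed form: n = −ln(1 − rB₀/P)/ln(1+r) = −ln(0.67341)/ln(1.01875) ≈ 21.285, so the balance reaches zero during payment 22.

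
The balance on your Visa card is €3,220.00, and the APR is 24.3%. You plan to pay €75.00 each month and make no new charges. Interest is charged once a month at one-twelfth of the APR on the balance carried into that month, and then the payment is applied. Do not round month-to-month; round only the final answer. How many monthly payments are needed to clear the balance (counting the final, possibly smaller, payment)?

Monthly rate r = 24.3%/12 = 2.025% = 0.02025.
Recurrence: B ← B·(1+r) − €75.00.
Month 1: interest €65.20; balance after payment €3,210.20.
Month 2: interest €65.01; balance after payment €3,200.21.
Closed form: n = −ln(1 − rB₀/P)/ln(1+r) = −ln(0.1306)/ln(1.02025) ≈ 101.539, so the balance reaches zero during payment 102.

102 months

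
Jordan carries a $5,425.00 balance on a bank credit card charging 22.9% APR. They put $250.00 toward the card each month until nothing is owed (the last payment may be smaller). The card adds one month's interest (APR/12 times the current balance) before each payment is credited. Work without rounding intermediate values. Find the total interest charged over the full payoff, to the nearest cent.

$1,645.86

Monthly rate r = 22.9%/12 = 1.90833% = 0.0190833.
Payoff takes n = ⌈−ln(1 − rB₀/P)/ln(1+r)⌉ = ⌈28.282⌉ = 29 payments; the last is $70.86.
Total paid = 28·$250.00 + $70.86 = $7,070.86.
Total interest = total paid − principal = $7,070.86 − $5,425.00 = $1,645.86.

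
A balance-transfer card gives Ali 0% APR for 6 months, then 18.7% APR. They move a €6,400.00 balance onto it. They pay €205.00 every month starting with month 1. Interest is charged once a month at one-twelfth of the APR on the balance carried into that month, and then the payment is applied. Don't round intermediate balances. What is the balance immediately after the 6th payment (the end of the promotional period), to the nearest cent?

Promo months 1–6 at r₀ = 0%/12 = 0; months 7+ at r₁ = 18.7%/12 = 0.0155833.
After month 6 (no interest yet): B = €6,400.00 − 6·€205.00 = €5,170.00.

€5,170.00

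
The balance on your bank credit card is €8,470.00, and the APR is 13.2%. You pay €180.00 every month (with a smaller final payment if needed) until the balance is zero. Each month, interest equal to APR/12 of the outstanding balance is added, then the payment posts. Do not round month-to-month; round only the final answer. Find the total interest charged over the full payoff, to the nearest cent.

Monthly rate r = 13.2%/12 = 1.1% = 0.011.
Payoff takes n = ⌈−ln(1 − rB₀/P)/ln(1+r)⌉ = ⌈66.637⌉ = 67 payments; the last is €114.89.
Total paid = 66·€180.00 + €114.89 = €11,994.89.
Total interest = total paid − principal = €11,994.89 − €8,470.00 = €3,524.89.

€3,524.89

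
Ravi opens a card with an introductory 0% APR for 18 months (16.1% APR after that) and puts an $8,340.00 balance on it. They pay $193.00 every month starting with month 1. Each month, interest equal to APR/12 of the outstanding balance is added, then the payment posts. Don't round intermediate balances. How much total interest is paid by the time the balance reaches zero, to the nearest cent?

$1,113.28

Promo months 1–18 at r₀ = 0%/12 = 0; months 19+ at r₁ = 16.1%/12 = 0.0134167.
After month 18 (no interest yet): B = $8,340.00 − 18·$193.00 = $4,866.00.
Then at r₁ with $193.00/mo: n₂ = −ln(1 − r₁·B/P)/ln(1+r₁) ≈ 30.98 → 31 more payments.
Total paid = 48·$193.00 + $189.28 = $9,453.28; interest = $9,453.28 − $8,340.00 = $1,113.28.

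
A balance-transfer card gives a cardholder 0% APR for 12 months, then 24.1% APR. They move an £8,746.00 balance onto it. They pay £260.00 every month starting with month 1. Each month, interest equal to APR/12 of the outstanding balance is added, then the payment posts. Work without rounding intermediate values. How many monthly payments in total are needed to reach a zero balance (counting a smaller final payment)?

41 months

Promo months 1–12 at r₀ = 0%/12 = 0; months 13+ at r₁ = 24.1%/12 = 0.0200833.
After month 12 (no interest yet): B = £8,746.00 − 12·£260.00 = £5,626.00.
Then at r₁ with £260.00/mo: n₂ = −ln(1 − r₁·B/P)/ln(1+r₁) ≈ 28.67 → 29 more payments.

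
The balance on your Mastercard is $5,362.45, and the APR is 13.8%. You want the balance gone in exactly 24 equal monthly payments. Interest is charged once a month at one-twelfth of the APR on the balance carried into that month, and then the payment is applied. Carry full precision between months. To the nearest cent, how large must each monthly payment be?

Monthly rate r = 13.8%/12 = 1.15% = 0.0115.
Level-payment amortization: P = B₀·r / (1 − (1+r)^(−n)) = 5362.45·0.0115 / (1 − 1.0115^(−24)).
Denominator 1 − (1+r)^(−24) = 0.239991045.
P = 61.6682 / 0.239991045 ≈ 256.96.

$256.96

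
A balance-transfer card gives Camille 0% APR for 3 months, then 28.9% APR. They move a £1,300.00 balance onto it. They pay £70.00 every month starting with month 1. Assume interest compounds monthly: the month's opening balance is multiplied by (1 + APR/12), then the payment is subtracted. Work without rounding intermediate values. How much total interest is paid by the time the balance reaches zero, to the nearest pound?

£293

Promo months 1–3 at r₀ = 0%/12 = 0; months 4+ at r₁ = 28.9%/12 = 0.0240833.
After month 3 (no interest yet): B = £1,300.00 − 3·£70.00 = £1,090.00.
Then at r₁ with £70.00/mo: n₂ = −ln(1 − r₁·B/P)/ln(1+r₁) ≈ 19.75 → 20 more payments.
Total paid = 22·£70.00 + £52.70 = £1,592.70; interest = £1,592.70 − £1,300.00 = £292.70.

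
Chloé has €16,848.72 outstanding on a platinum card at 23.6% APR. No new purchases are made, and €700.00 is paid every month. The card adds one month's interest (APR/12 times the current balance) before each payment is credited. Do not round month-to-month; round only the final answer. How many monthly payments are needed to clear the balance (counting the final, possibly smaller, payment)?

33 payments

Monthly rate r = 23.6%/12 = 1.96667% = 0.0196667.
Recurrence: B ← B·(1+r) − €700.00.
Month 1: interest €331.36; balance after payment €16,480.08.
Month 2: interest €324.11; balance after payment €16,104.19.
Closed form: n = −ln(1 − rB₀/P)/ln(1+r) = −ln(0.52663)/ln(1.01967) ≈ 32.926, so the balance reaches zero during payment 33.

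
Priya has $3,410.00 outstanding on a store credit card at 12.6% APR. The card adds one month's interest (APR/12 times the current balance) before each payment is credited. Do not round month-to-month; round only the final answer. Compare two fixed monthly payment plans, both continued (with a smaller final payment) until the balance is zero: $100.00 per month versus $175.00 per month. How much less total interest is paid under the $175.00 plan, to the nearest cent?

$408.40

Monthly rate r = 12.6%/12 = 1.05% = 0.0105.
At $100.00/mo: n = ⌈−ln(1 − rB₀/P)/ln(1+r)⌉ = 43 payments (last $43.63); total interest = total paid − $3,410.00 = $833.63.
At $175.00/mo: 22 payments (last $160.23); total interest $425.23.
Interest saved = $833.63 − $425.23 = $408.40.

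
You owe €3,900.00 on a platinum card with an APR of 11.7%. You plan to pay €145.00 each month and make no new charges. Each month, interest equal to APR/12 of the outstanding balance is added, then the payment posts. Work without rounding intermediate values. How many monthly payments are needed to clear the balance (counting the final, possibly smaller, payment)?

32 months

Monthly rate r = 11.7%/12 = 0.975% = 0.00975.
Recurrence: B ← B·(1+r) − €145.00.
Month 1: interest €38.02; balance after payment €3,793.03.
Month 2: interest €36.98; balance after payment €3,685.01.
Closed form: n = −ln(1 − rB₀/P)/ln(1+r) = −ln(0.73776)/ln(1.00975) ≈ 31.346, so the balance reaches zero during payment 32.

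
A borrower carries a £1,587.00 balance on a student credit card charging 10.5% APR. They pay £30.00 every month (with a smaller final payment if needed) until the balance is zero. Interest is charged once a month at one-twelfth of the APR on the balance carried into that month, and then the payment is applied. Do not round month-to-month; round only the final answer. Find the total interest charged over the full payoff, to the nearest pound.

£553

Monthly rate r = 10.5%/12 = 0.875% = 0.00875.
Payoff takes n = ⌈−ln(1 − rB₀/P)/ln(1+r)⌉ = ⌈71.342⌉ = 72 payments; the last is £10.28.
Total paid = 71·£30.00 + £10.28 = £2,140.28.
Total interest = total paid − principal = £2,140.28 − £1,587.00 = £553.28.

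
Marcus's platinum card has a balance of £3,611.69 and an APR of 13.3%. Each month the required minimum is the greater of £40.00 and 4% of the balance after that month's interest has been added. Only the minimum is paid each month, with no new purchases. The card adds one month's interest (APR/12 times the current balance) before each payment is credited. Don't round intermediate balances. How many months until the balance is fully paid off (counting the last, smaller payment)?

73 months

Monthly rate r = 13.3%/12 = 1.10833% = 0.0110833.
While 4% of the post-interest balance exceeds £40.00, each month B ← (B·(1+r))·(1 − 0.04), i.e. B shrinks by the factor (1+r)·0.96 = 0.97064.
This holds for months 1–44. Entering month 45 the balance is £973.35; 4% of the post-interest balance is now below £40.00, so the flat £40.00 minimum applies from here.
From month 45 a fixed £40.00 at rate r clears £973.35 in 29 more payments. Total: 44 + 29 = 73 months.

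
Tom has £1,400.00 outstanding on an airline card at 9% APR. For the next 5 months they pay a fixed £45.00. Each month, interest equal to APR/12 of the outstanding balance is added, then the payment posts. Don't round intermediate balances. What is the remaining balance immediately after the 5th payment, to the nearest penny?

£1,224.89

Monthly rate r = 9%/12 = 0.75% = 0.0075.
Each month: B ← B·(1+r) − £45.00.
Month 1: interest £10.50; balance after payment £1,365.50.
Month 2: interest £10.24; balance after payment £1,330.74.
Month 3: interest £9.98; balance after payment £1,295.72.
Month 4: interest £9.72; balance after payment £1,260.44.
Month 5: interest £9.45; balance after payment £1,224.89.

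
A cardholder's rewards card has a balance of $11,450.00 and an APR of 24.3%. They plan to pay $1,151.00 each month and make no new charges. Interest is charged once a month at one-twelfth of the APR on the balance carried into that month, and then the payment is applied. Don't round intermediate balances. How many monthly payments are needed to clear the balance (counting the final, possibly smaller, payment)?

Monthly rate r = 24.3%/12 = 2.025% = 0.02025.
Recurrence: B ← B·(1+r) − $1,151.00.
Month 1: interest $231.86; balance after payment $10,530.86.
Month 2: interest $213.25; balance after payment $9,593.11.
Closed form: n = −ln(1 − rB₀/P)/ln(1+r) = −ln(0.79856)/ln(1.02025) ≈ 11.221, so the balance reaches zero during payment 12.

12 months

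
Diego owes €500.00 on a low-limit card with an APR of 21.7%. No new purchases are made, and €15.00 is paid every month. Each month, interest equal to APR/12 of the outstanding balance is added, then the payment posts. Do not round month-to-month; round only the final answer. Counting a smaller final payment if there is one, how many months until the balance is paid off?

52 months

Monthly rate r = 21.7%/12 = 1.80833% = 0.0180833.
Recurrence: B ← B·(1+r) − €15.00.
Month 1: interest €9.04; balance after payment €494.04.
Month 2: interest €8.93; balance after payment €487.98.
Closed form: n = −ln(1 − rB₀/P)/ln(1+r) = −ln(0.39722)/ln(1.01808) ≈ 51.516, so the balance reaches zero during payment 52.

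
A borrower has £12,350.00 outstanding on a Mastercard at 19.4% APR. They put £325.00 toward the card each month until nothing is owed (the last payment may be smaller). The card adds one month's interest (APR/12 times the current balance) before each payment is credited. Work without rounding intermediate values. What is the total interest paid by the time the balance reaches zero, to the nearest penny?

£6,958.91

Monthly rate r = 19.4%/12 = 1.61667% = 0.0161667.
Payoff takes n = ⌈−ln(1 − rB₀/P)/ln(1+r)⌉ = ⌈59.410⌉ = 60 payments; the last is £133.91.
Total paid = 59·£325.00 + £133.91 = £19,308.91.
Total interest = total paid − principal = £19,308.91 − £12,350.00 = £6,958.91.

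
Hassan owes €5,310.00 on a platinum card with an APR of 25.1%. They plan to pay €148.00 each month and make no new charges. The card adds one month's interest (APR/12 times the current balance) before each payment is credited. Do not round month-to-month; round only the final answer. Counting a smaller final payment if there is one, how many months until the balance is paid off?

68 months

Monthly rate r = 25.1%/12 = 2.09167% = 0.0209167.
Recurrence: B ← B·(1+r) − €148.00.
Month 1: interest €111.07; balance after payment €5,273.07.
Month 2: interest €110.29; balance after payment €5,235.36.
Closed form: n = −ln(1 − rB₀/P)/ln(1+r) = −ln(0.24954)/ln(1.02092) ≈ 67.056, so the balance reaches zero during payment 68.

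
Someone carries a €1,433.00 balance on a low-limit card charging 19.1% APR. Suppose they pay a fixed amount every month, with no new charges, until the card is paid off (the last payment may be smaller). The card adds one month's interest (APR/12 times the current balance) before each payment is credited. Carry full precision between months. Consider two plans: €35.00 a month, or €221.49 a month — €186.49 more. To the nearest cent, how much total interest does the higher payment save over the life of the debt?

€813.04

Monthly rate r = 19.1%/12 = 1.59167% = 0.0159167.
At €35.00/mo: n = ⌈−ln(1 − rB₀/P)/ln(1+r)⌉ = 67 payments (last €27.50); total interest = total paid − €1,433.00 = €904.50.
At €221.49/mo: 7 payments (last €195.52); total interest €91.46.
Interest saved = €904.50 − €91.46 = €813.04.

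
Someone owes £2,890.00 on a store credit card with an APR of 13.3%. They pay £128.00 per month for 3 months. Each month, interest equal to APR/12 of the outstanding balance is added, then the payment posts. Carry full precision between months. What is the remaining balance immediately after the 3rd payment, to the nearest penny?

Monthly rate r = 13.3%/12 = 1.10833% = 0.0110833.
Each month: B ← B·(1+r) − £128.00.
Month 1: interest £32.03; balance after payment £2,794.03.
Month 2: interest £30.97; balance after payment £2,697.00.
Month 3: interest £29.89; balance after payment £2,598.89.

£2,598.89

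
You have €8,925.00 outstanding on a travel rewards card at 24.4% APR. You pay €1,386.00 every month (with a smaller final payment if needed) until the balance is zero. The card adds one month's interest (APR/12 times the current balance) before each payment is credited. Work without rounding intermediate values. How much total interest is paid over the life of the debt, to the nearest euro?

Monthly rate r = 24.4%/12 = 2.03333% = 0.0203333.
Payoff takes n = ⌈−ln(1 − rB₀/P)/ln(1+r)⌉ = ⌈6.972⌉ = 7 payments; the last is €1,347.20.
Total paid = 6·€1,386.00 + €1,347.20 = €9,663.20.
Total interest = total paid − principal = €9,663.20 − €8,925.00 = €738.20.

€738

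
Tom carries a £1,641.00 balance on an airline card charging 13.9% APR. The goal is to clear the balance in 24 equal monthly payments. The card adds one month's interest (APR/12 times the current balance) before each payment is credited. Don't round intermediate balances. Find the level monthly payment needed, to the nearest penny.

£78.71

Monthly rate r = 13.9%/12 = 1.15833% = 0.0115833.
Level-payment amortization: P = B₀·r / (1 − (1+r)^(−n)) = 1641.00·0.0115833 / (1 − 1.01158^(−24)).
Denominator 1 − (1+r)^(−24) = 0.241492235.
P = 19.0083 / 0.241492235 ≈ 78.71.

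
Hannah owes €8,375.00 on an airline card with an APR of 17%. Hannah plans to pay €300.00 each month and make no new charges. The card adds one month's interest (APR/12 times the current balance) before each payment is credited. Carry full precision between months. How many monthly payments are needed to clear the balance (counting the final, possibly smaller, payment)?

36 months

Monthly rate r = 17%/12 = 1.41667% = 0.0141667.
Recurrence: B ← B·(1+r) − €300.00.
Month 1: interest €118.65; balance after payment €8,193.65.
Month 2: interest €116.08; balance after payment €8,009.72.
Closed form: n = −ln(1 − rB₀/P)/ln(1+r) = −ln(0.60451)/ln(1.01417) ≈ 35.780, so the balance reaches zero during payment 36.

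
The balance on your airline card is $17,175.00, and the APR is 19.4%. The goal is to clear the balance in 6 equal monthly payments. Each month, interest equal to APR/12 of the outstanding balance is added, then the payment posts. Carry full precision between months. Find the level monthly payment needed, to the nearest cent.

$3,026.63

Monthly rate r = 19.4%/12 = 1.61667% = 0.0161667.
Level-payment amortization: P = B₀·r / (1 − (1+r)^(−n)) = 17175.00·0.0161667 / (1 − 1.01617^(−6)).
Denominator 1 − (1+r)^(−6) = 0.0917396988.
P = 277.662 / 0.0917396988 ≈ 3026.63.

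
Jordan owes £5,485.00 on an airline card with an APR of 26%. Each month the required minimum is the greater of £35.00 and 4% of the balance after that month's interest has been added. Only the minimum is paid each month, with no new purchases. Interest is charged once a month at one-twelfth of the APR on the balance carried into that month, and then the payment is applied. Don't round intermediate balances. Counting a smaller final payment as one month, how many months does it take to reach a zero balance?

132 months

Monthly rate r = 26%/12 = 2.16667% = 0.0216667.
While 4% of the post-interest balance exceeds £35.00, each month B ← (B·(1+r))·(1 − 0.04), i.e. B shrinks by the factor (1+r)·0.96 = 0.9808.
This holds for months 1–96. Entering month 97 the balance is £852.90; 4% of the post-interest balance is now below £35.00, so the flat £35.00 minimum applies from here.
From month 97 a fixed £35.00 at rate r clears £852.90 in 36 more payments. Total: 96 + 36 = 132 months.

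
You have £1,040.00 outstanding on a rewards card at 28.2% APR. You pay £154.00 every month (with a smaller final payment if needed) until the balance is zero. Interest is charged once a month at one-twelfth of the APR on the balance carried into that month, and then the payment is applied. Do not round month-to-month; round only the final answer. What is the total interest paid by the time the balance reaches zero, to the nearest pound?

£106

Monthly rate r = 28.2%/12 = 2.35% = 0.0235.
Payoff takes n = ⌈−ln(1 − rB₀/P)/ln(1+r)⌉ = ⌈7.440⌉ = 8 payments; the last is £68.14.
Total paid = 7·£154.00 + £68.14 = £1,146.14.
Total interest = total paid − principal = £1,146.14 − £1,040.00 = £106.14.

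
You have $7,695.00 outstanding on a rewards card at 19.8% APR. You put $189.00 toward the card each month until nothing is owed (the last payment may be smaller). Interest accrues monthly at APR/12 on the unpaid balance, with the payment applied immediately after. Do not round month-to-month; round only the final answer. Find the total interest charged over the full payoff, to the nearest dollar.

$5,171

Monthly rate r = 19.8%/12 = 1.65% = 0.0165.
Payoff takes n = ⌈−ln(1 − rB₀/P)/ln(1+r)⌉ = ⌈68.076⌉ = 69 payments; the last is $14.48.
Total paid = 68·$189.00 + $14.48 = $12,866.48.
Total interest = total paid − principal = $12,866.48 − $7,695.00 = $5,171.48.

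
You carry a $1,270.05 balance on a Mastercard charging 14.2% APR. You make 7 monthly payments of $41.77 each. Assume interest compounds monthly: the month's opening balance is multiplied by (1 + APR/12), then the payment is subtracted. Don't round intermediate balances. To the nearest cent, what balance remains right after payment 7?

Monthly rate r = 14.2%/12 = 1.18333% = 0.0118333.
Each month: B ← B·(1+r) − $41.77.
Month 1: interest $15.03; balance after payment $1,243.31.
Month 2: interest $14.71; balance after payment $1,216.25.
Month 3: interest $14.39; balance after payment $1,188.87.
Month 4: interest $14.07; balance after payment $1,161.17.
Month 5: interest $13.74; balance after payment $1,133.14.
Month 6: interest $13.41; balance after payment $1,104.78.
Month 7: interest $13.07; balance after payment $1,076.08.

$1,076.08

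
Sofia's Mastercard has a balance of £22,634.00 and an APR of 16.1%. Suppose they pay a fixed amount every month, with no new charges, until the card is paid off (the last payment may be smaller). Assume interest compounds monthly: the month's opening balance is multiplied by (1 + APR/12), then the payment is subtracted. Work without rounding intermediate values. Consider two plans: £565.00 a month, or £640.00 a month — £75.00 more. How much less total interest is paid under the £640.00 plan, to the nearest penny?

Monthly rate r = 16.1%/12 = 1.34167% = 0.0134167.
At £565.00/mo: n = ⌈−ln(1 − rB₀/P)/ln(1+r)⌉ = 58 payments (last £483.22); total interest = total paid − £22,634.00 = £10,054.22.
At £640.00/mo: 49 payments (last £176.88); total interest £8,262.88.
Interest saved = £10,054.22 − £8,262.88 = £1,791.34.

£1,791.34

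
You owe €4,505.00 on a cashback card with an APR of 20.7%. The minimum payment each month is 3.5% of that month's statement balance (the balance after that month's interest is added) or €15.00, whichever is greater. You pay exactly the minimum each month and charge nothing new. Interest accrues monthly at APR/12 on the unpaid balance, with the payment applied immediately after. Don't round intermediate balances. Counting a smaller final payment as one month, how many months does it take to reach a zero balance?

167 months

Monthly rate r = 20.7%/12 = 1.725% = 0.01725.
While 3.5% of the post-interest balance exceeds €15.00, each month B ← (B·(1+r))·(1 − 0.035), i.e. B shrinks by the factor (1+r)·0.965 = 0.98165.
This holds for months 1–128. Entering month 129 the balance is €420.66; 3.5% of the post-interest balance is now below €15.00, so the flat €15.00 minimum applies from here.
From month 129 a fixed €15.00 at rate r clears €420.66 in 39 more payments. Total: 128 + 39 = 167 months.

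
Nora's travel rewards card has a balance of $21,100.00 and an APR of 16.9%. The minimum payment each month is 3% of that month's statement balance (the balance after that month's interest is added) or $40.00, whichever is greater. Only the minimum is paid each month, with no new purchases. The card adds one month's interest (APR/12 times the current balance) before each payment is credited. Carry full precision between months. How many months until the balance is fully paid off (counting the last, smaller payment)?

Monthly rate r = 16.9%/12 = 1.40833% = 0.0140833.
While 3% of the post-interest balance exceeds $40.00, each month B ← (B·(1+r))·(1 − 0.03), i.e. B shrinks by the factor (1+r)·0.97 = 0.98366.
This holds for months 1–169. Entering month 170 the balance is $1,303.62; 3% of the post-interest balance is now below $40.00, so the flat $40.00 minimum applies from here.
From month 170 a fixed $40.00 at rate r clears $1,303.62 in 44 more payments. Total: 169 + 44 = 213 months.

213 months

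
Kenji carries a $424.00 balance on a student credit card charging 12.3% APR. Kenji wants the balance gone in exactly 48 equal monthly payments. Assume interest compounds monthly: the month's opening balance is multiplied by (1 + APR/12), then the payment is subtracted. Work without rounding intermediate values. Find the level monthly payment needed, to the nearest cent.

Monthly rate r = 12.3%/12 = 1.025% = 0.01025.
Level-payment amortization: P = B₀·r / (1 − (1+r)^(−n)) = 424.00·0.01025 / (1 − 1.01025^(−48)).
Denominator 1 − (1+r)^(−48) = 0.387064518.
P = 4.346 / 0.387064518 ≈ 11.23.

$11.23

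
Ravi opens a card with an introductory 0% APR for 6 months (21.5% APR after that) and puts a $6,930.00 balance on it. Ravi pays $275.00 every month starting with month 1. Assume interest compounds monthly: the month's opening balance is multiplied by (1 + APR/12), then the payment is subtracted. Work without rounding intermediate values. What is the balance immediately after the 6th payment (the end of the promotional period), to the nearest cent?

Promo months 1–6 at r₀ = 0%/12 = 0; months 7+ at r₁ = 21.5%/12 = 0.0179167.
After month 6 (no interest yet): B = $6,930.00 − 6·$275.00 = $5,280.00.

$5,280.00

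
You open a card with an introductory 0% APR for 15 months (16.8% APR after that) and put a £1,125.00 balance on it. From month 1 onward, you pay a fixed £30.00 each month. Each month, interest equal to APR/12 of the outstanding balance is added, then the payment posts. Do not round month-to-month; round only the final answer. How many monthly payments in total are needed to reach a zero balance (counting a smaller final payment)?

Promo months 1–15 at r₀ = 0%/12 = 0; months 16+ at r₁ = 16.8%/12 = 0.014.
After month 15 (no interest yet): B = £1,125.00 − 15·£30.00 = £675.00.
Then at r₁ with £30.00/mo: n₂ = −ln(1 − r₁·B/P)/ln(1+r₁) ≈ 27.21 → 28 more payments.

43 months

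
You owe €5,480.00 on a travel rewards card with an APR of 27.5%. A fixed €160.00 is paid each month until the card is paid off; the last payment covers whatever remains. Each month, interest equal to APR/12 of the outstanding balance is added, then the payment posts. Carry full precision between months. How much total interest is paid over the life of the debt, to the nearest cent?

€5,371.23

Monthly rate r = 27.5%/12 = 2.29167% = 0.0229167.
Payoff takes n = ⌈−ln(1 − rB₀/P)/ln(1+r)⌉ = ⌈67.818⌉ = 68 payments; the last is €131.23.
Total paid = 67·€160.00 + €131.23 = €10,851.23.
Total interest = total paid − principal = €10,851.23 − €5,480.00 = €5,371.23.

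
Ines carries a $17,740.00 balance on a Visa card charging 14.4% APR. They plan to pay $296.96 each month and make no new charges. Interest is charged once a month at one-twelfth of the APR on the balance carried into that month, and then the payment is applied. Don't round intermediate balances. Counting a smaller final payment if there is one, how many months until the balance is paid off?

106 months

Monthly rate r = 14.4%/12 = 1.2% = 0.012.
Recurrence: B ← B·(1+r) − $296.96.
Month 1: interest $212.88; balance after payment $17,655.92.
Month 2: interest $211.87; balance after payment $17,570.83.
Closed form: n = −ln(1 − rB₀/P)/ln(1+r) = −ln(0.28314)/ln(1.012) ≈ 105.782, so the balance reaches zero during payment 106.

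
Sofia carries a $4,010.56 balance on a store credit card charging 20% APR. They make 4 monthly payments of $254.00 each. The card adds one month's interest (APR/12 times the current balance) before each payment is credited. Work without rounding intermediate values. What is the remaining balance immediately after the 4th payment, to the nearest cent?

Monthly rate r = 20%/12 = 1.66667% = 0.0166667.
Each month: B ← B·(1+r) − $254.00.
Month 1: interest $66.84; balance after payment $3,823.40.
Month 2: interest $63.72; balance after payment $3,633.13.
Month 3: interest $60.55; balance after payment $3,439.68.
Month 4: interest $57.33; balance after payment $3,243.01.

$3,243.01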